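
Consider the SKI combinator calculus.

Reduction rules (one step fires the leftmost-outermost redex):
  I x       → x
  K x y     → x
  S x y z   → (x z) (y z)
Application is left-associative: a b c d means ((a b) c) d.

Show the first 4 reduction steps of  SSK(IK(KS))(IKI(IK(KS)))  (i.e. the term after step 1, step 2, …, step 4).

Answer: after 4 steps: KS(K(IK(KS))(IKI(IK(KS))))

Working:
  start: SSK(IK(KS))(IKI(IK(KS)))
  →1  S(IK(KS))(K(IK(KS)))(IKI(IK(KS)))
  →2  IK(KS)(IKI(IK(KS)))(K(IK(KS))(IKI(IK(KS))))
  →3  K(KS)(IKI(IK(KS)))(K(IK(KS))(IKI(IK(KS))))
  →4  KS(K(IK(KS))(IKI(IK(KS))))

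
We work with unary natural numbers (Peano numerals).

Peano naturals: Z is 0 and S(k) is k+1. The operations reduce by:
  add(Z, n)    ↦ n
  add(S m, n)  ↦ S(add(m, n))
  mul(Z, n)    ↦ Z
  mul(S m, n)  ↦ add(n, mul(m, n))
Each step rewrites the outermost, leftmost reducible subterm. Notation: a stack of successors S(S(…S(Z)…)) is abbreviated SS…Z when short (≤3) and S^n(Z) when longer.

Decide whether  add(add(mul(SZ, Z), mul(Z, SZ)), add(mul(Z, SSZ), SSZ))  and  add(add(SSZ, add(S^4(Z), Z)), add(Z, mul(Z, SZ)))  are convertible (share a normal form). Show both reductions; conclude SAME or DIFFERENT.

Term A:
  start: add(add(mul(SZ, Z), mul(Z, SZ)), add(mul(Z, SSZ), SSZ))
  step 1: add(add(add(Z, mul(Z, Z)), mul(Z, SZ)), add(mul(Z, SSZ), SSZ))
  step 2: add(add(mul(Z, Z), mul(Z, SZ)), add(mul(Z, SSZ), SSZ))
  step 3: add(add(Z, mul(Z, SZ)), add(mul(Z, SSZ), SSZ))
  step 4: add(mul(Z, SZ), add(mul(Z, SSZ), SSZ))
  step 5: add(Z, add(mul(Z, SSZ), SSZ))
  step 6: add(mul(Z, SSZ), SSZ)
  step 7: add(Z, SSZ)
  step 8: SSZ

Term B:
  start: add(add(SSZ, add(S^4(Z), Z)), add(Z, mul(Z, SZ)))
  step 1: add(S(add(SZ, add(S^4(Z), Z))), add(Z, mul(Z, SZ)))
  step 2: S(add(add(SZ, add(S^4(Z), Z)), add(Z, mul(Z, SZ))))
  step 3: S(add(S(add(Z, add(S^4(Z), Z))), add(Z, mul(Z, SZ))))
  step 4: S(S(add(add(Z, add(S^4(Z), Z)), add(Z, mul(Z, SZ)))))
  step 5: S(S(add(add(S^4(Z), Z), add(Z, mul(Z, SZ)))))
  step 6: S(S(add(S(add(SSSZ, Z)), add(Z, mul(Z, SZ)))))
  step 7: S(S(S(add(add(SSSZ, Z), add(Z, mul(Z, SZ))))))
  step 8: S(S(S(add(S(add(SSZ, Z)), add(Z, mul(Z, SZ))))))
  step 9: S(S(S(S(add(add(SSZ, Z), add(Z, mul(Z, SZ)))))))
  step 10: S(S(S(S(add(S(add(SZ, Z)), add(Z, mul(Z, SZ)))))))
  step 11: S(S(S(S(S(add(add(SZ, Z), add(Z, mul(Z, SZ))))))))
  step 12: S(S(S(S(S(add(S(add(Z, Z)), add(Z, mul(Z, SZ))))))))
  step 13: S(S(S(S(S(S(add(add(Z, Z), add(Z, mul(Z, SZ)))))))))
  step 14: S(S(S(S(S(S(add(Z, add(Z, mul(Z, SZ)))))))))
  step 15: S(S(S(S(S(S(add(Z, mul(Z, SZ))))))))
  step 16: S(S(S(S(S(S(mul(Z, SZ)))))))
  step 17: S^6(Z)

Answer: DIFFERENT — A ⇓ SSZ, B ⇓ S^6(Z)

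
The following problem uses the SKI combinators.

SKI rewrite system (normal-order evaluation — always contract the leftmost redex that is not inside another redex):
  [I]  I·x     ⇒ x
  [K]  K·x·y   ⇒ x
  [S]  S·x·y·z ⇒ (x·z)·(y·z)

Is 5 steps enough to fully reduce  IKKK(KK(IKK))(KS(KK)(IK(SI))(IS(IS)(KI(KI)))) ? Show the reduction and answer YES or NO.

Answer: YES — reaches normal form K in 4 ≤ 5 steps

Reduction:
  start: IKKK(KK(IKK))(KS(KK)(IK(SI))(IS(IS)(KI(KI))))
  →1  KKK(KK(IKK))(KS(KK)(IK(SI))(IS(IS)(KI(KI))))
  →2  K(KK(IKK))(KS(KK)(IK(SI))(IS(IS)(KI(KI))))
  →3  KK(IKK)
  →4  K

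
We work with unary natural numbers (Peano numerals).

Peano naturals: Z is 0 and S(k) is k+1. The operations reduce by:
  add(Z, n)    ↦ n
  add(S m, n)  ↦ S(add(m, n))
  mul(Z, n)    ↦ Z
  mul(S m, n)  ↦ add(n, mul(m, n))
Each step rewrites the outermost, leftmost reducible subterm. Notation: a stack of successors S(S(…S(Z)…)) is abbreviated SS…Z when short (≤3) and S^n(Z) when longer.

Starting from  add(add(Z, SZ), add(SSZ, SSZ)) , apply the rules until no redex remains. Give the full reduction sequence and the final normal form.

Answer: normal form = S^5(Z)  (in 6 steps)

Reduction:
  start: add(add(Z, SZ), add(SSZ, SSZ))
  →1  add(SZ, add(SSZ, SSZ))
  →2  S(add(Z, add(SSZ, SSZ)))
  →3  S(add(SSZ, SSZ))
  →4  S(S(add(SZ, SSZ)))
  →5  S(S(S(add(Z, SSZ))))
  →6  S^5(Z)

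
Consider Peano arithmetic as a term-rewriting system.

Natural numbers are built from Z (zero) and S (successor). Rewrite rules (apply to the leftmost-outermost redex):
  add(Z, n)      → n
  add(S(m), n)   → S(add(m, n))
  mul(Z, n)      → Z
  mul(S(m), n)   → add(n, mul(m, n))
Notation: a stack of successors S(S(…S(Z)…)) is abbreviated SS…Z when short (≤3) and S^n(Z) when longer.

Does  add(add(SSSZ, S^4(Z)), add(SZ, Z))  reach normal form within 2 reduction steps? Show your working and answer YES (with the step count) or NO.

  start: add(add(SSSZ, S^4(Z)), add(SZ, Z))
  →1  add(S(add(SSZ, S^4(Z))), add(SZ, Z))
  →2  S(add(add(SSZ, S^4(Z)), add(SZ, Z)))

Answer: NO — after 2 steps the term is S(add(add(SSZ, S^4(Z)), add(SZ, Z))), not yet normal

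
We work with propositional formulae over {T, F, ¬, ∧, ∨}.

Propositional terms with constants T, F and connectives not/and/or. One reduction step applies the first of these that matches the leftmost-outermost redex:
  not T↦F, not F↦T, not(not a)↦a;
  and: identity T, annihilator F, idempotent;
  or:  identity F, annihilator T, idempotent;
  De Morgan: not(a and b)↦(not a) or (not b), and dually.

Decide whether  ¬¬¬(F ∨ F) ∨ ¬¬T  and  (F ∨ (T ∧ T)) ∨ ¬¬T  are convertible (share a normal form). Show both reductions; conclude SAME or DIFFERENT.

Answer: SAME — A ⇓ T, B ⇓ T

Reduction:
Term A:
  start: ¬¬¬(F ∨ F) ∨ ¬¬T
  [1] ¬(F ∨ F) ∨ ¬¬T
  [2] (¬F ∧ ¬F) ∨ ¬¬T
  [3] ¬F ∨ ¬¬T
  [4] T ∨ ¬¬T
  [5] T

Term B:
  start: (F ∨ (T ∧ T)) ∨ ¬¬T
  [1] (T ∧ T) ∨ ¬¬T
  [2] T ∨ ¬¬T
  [3] T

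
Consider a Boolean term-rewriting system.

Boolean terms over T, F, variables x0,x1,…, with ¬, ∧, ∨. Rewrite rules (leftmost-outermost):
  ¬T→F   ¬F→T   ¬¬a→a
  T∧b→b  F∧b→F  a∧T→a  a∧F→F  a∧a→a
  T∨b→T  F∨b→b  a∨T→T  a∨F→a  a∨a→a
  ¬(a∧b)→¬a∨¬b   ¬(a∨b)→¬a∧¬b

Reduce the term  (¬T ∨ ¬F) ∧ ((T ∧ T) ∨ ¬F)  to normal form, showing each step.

  start: (¬T ∨ ¬F) ∧ ((T ∧ T) ∨ ¬F)
  [1] (F ∨ ¬F) ∧ ((T ∧ T) ∨ ¬F)
  [2] ¬F ∧ ((T ∧ T) ∨ ¬F)
  [3] T ∧ ((T ∧ T) ∨ ¬F)
  [4] (T ∧ T) ∨ ¬F
  [5] T ∨ ¬F
  [6] T

Answer: normal form = T  (in 6 steps)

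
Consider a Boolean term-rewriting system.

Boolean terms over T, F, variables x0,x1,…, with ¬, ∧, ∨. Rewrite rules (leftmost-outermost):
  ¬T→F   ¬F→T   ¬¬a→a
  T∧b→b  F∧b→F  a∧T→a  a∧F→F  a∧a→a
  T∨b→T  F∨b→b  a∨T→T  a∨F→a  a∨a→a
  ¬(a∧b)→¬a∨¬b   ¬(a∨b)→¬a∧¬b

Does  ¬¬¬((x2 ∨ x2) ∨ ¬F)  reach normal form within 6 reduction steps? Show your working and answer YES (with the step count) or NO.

  start: ¬¬¬((x2 ∨ x2) ∨ ¬F)
  →1  ¬((x2 ∨ x2) ∨ ¬F)
  →2  ¬(x2 ∨ x2) ∧ ¬¬F
  →3  (¬x2 ∧ ¬x2) ∧ ¬¬F
  →4  ¬x2 ∧ ¬¬F
  →5  ¬x2 ∧ F
  →6  F

Answer: YES — reaches normal form F in 6 ≤ 6 steps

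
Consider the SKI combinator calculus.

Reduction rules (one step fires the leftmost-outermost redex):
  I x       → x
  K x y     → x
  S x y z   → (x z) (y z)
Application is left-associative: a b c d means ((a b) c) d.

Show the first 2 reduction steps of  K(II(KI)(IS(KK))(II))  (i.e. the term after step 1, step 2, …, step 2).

Answer: after 2 steps: K(KI(IS(KK))(II))

Derivation:
  start: K(II(KI)(IS(KK))(II))
  →1  K(I(KI)(IS(KK))(II))
  →2  K(KI(IS(KK))(II))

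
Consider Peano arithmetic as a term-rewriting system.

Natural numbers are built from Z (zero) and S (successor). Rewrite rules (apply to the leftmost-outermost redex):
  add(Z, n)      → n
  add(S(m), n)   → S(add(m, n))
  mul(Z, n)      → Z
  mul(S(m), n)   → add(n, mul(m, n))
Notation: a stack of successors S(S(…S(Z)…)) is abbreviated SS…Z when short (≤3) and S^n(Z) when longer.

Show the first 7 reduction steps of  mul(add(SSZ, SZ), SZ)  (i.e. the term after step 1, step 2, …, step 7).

Answer: after 7 steps: S(S(add(Z, mul(add(Z, SZ), SZ))))

Derivation:
  start: mul(add(SSZ, SZ), SZ)
  [1] mul(S(add(SZ, SZ)), SZ)
  [2] add(SZ, mul(add(SZ, SZ), SZ))
  [3] S(add(Z, mul(add(SZ, SZ), SZ)))
  [4] S(mul(add(SZ, SZ), SZ))
  [5] S(mul(S(add(Z, SZ)), SZ))
  [6] S(add(SZ, mul(add(Z, SZ), SZ)))
  [7] S(S(add(Z, mul(add(Z, SZ), SZ))))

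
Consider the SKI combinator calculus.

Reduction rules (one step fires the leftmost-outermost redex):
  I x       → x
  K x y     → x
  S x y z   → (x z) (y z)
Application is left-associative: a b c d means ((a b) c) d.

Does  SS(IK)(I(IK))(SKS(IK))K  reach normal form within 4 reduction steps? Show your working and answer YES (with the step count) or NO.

Answer: NO — after 4 steps the term is K(SKS(IK))(IK(I(IK))(SKS(IK)))K, not yet normal

Working:
  start: SS(IK)(I(IK))(SKS(IK))K
  →1  S(I(IK))(IK(I(IK)))(SKS(IK))K
  →2  I(IK)(SKS(IK))(IK(I(IK))(SKS(IK)))K
  →3  IK(SKS(IK))(IK(I(IK))(SKS(IK)))K
  →4  K(SKS(IK))(IK(I(IK))(SKS(IK)))K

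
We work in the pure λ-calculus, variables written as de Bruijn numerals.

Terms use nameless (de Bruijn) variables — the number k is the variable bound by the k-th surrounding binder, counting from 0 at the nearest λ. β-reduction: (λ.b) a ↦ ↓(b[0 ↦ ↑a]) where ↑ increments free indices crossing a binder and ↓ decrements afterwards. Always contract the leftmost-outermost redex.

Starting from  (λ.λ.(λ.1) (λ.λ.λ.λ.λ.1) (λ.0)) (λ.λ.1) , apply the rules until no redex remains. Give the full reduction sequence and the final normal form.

Answer: normal form = λ.0 (λ.0)  (in 2 steps)

Working:
  start: (λ.λ.(λ.1) (λ.λ.λ.λ.λ.1) (λ.0)) (λ.λ.1)
  →1  λ.(λ.1) (λ.λ.λ.λ.λ.1) (λ.0)
  →2  λ.0 (λ.0)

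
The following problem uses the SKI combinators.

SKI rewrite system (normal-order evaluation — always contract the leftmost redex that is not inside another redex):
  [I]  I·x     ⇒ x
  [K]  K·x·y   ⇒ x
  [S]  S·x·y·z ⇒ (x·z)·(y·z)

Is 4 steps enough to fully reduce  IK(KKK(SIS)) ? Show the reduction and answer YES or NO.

Answer: YES — reaches normal form K(K(SIS)) in 2 ≤ 4 steps

Derivation:
  start: IK(KKK(SIS))
  [1] K(KKK(SIS))
  [2] K(K(SIS))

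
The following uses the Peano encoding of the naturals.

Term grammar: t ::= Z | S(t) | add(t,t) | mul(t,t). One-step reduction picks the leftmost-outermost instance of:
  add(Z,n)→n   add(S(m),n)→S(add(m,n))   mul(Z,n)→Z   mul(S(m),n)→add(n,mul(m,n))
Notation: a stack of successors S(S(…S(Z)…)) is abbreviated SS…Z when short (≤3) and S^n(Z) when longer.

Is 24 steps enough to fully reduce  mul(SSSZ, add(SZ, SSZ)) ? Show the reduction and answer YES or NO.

Answer: YES — reaches normal form S^9(Z) in 22 ≤ 24 steps

Working:
  start: mul(SSSZ, add(SZ, SSZ))
  [1] add(add(SZ, SSZ), mul(SSZ, add(SZ, SSZ)))
  [2] add(S(add(Z, SSZ)), mul(SSZ, add(SZ, SSZ)))
  [3] S(add(add(Z, SSZ), mul(SSZ, add(SZ, SSZ))))
  [4] S(add(SSZ, mul(SSZ, add(SZ, SSZ))))
  [5] S(S(add(SZ, mul(SSZ, add(SZ, SSZ)))))
  [6] S(S(S(add(Z, mul(SSZ, add(SZ, SSZ))))))
  [7] S(S(S(mul(SSZ, add(SZ, SSZ)))))
  [8] S(S(S(add(add(SZ, SSZ), mul(SZ, add(SZ, SSZ))))))
  [9] S(S(S(add(S(add(Z, SSZ)), mul(SZ, add(SZ, SSZ))))))
  [10] S(S(S(S(add(add(Z, SSZ), mul(SZ, add(SZ, SSZ)))))))
  [11] S(S(S(S(add(SSZ, mul(SZ, add(SZ, SSZ)))))))
  [12] S(S(S(S(S(add(SZ, mul(SZ, add(SZ, SSZ))))))))
  [13] S(S(S(S(S(S(add(Z, mul(SZ, add(SZ, SSZ)))))))))
  [14] S(S(S(S(S(S(mul(SZ, add(SZ, SSZ))))))))
  [15] S(S(S(S(S(S(add(add(SZ, SSZ), mul(Z, add(SZ, SSZ)))))))))
  [16] S(S(S(S(S(S(add(S(add(Z, SSZ)), mul(Z, add(SZ, SSZ)))))))))
  [17] S(S(S(S(S(S(S(add(add(Z, SSZ), mul(Z, add(SZ, SSZ))))))))))
  [18] S(S(S(S(S(S(S(add(SSZ, mul(Z, add(SZ, SSZ))))))))))
  [19] S(S(S(S(S(S(S(S(add(SZ, mul(Z, add(SZ, SSZ)))))))))))
  [20] S(S(S(S(S(S(S(S(S(add(Z, mul(Z, add(SZ, SSZ))))))))))))
  [21] S(S(S(S(S(S(S(S(S(mul(Z, add(SZ, SSZ)))))))))))
  [22] S^9(Z)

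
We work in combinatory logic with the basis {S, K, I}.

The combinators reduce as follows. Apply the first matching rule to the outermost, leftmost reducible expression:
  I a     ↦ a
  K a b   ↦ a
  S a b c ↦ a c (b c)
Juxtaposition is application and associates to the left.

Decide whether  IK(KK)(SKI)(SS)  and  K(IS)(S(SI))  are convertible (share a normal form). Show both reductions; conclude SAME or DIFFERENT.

Term A:
  start: IK(KK)(SKI)(SS)
  step 1: K(KK)(SKI)(SS)
  step 2: KK(SS)
  step 3: K

Term B:
  start: K(IS)(S(SI))
  step 1: IS
  step 2: S

Answer: DIFFERENT — A ⇓ K, B ⇓ S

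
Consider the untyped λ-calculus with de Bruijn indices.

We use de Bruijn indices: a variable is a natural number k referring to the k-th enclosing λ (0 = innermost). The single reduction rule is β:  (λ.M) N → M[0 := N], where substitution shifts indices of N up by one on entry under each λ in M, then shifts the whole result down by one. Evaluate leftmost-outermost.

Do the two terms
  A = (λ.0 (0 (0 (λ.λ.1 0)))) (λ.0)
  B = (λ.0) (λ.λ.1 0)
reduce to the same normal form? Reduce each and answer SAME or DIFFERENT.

Answer: SAME — A ⇓ λ.λ.1 0, B ⇓ λ.λ.1 0

Derivation:
Term A:
  start: (λ.0 (0 (0 (λ.λ.1 0)))) (λ.0)
  step 1: (λ.0) ((λ.0) ((λ.0) (λ.λ.1 0)))
  step 2: (λ.0) ((λ.0) (λ.λ.1 0))
  step 3: (λ.0) (λ.λ.1 0)
  step 4: λ.λ.1 0

Term B:
  start: (λ.0) (λ.λ.1 0)
  step 1: λ.λ.1 0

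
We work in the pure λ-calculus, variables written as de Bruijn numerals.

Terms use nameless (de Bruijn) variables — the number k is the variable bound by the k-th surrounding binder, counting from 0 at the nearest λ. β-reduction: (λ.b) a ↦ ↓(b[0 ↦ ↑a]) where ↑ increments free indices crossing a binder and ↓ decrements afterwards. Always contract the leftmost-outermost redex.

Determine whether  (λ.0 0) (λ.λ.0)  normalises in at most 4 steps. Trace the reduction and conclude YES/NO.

Answer: YES — reaches normal form λ.0 in 2 ≤ 4 steps

Derivation:
  start: (λ.0 0) (λ.λ.0)
  →1  (λ.λ.0) (λ.λ.0)
  →2  λ.0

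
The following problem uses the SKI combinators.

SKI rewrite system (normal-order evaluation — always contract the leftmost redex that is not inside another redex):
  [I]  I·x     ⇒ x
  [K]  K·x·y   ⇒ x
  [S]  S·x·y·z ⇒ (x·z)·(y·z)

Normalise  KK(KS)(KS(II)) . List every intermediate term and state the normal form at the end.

Answer: normal form = KS  (in 2 steps)

Reduction:
  start: KK(KS)(KS(II))
  [1] K(KS(II))
  [2] KS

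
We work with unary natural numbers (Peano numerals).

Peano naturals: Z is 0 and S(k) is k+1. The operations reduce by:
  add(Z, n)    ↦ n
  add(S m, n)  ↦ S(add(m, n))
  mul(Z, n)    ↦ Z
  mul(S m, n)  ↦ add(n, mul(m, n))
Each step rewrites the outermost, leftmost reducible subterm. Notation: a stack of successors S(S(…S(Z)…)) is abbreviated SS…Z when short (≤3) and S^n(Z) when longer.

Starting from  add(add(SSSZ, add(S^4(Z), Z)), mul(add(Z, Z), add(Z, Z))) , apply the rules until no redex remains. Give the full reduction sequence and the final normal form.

  start: add(add(SSSZ, add(S^4(Z), Z)), mul(add(Z, Z), add(Z, Z)))
  →1  add(S(add(SSZ, add(S^4(Z), Z))), mul(add(Z, Z), add(Z, Z)))
  →2  S(add(add(SSZ, add(S^4(Z), Z)), mul(add(Z, Z), add(Z, Z))))
  →3  S(add(S(add(SZ, add(S^4(Z), Z))), mul(add(Z, Z), add(Z, Z))))
  →4  S(S(add(add(SZ, add(S^4(Z), Z)), mul(add(Z, Z), add(Z, Z)))))
  →5  S(S(add(S(add(Z, add(S^4(Z), Z))), mul(add(Z, Z), add(Z, Z)))))
  →6  S(S(S(add(add(Z, add(S^4(Z), Z)), mul(add(Z, Z), add(Z, Z))))))
  →7  S(S(S(add(add(S^4(Z), Z), mul(add(Z, Z), add(Z, Z))))))
  →8  S(S(S(add(S(add(SSSZ, Z)), mul(add(Z, Z), add(Z, Z))))))
  →9  S(S(S(S(add(add(SSSZ, Z), mul(add(Z, Z), add(Z, Z)))))))
  →10  S(S(S(S(add(S(add(SSZ, Z)), mul(add(Z, Z), add(Z, Z)))))))
  →11  S(S(S(S(S(add(add(SSZ, Z), mul(add(Z, Z), add(Z, Z))))))))
  →12  S(S(S(S(S(add(S(add(SZ, Z)), mul(add(Z, Z), add(Z, Z))))))))
  →13  S(S(S(S(S(S(add(add(SZ, Z), mul(add(Z, Z), add(Z, Z)))))))))
  →14  S(S(S(S(S(S(add(S(add(Z, Z)), mul(add(Z, Z), add(Z, Z)))))))))
  →15  S(S(S(S(S(S(S(add(add(Z, Z), mul(add(Z, Z), add(Z, Z))))))))))
  →16  S(S(S(S(S(S(S(add(Z, mul(add(Z, Z), add(Z, Z))))))))))
  →17  S(S(S(S(S(S(S(mul(add(Z, Z), add(Z, Z)))))))))
  →18  S(S(S(S(S(S(S(mul(Z, add(Z, Z)))))))))
  →19  S^7(Z)

Answer: normal form = S^7(Z)  (in 19 steps)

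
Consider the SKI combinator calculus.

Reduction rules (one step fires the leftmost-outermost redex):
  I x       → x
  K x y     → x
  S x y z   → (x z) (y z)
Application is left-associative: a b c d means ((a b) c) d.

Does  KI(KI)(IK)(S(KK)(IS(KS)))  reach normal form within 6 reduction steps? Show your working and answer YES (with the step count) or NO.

  start: KI(KI)(IK)(S(KK)(IS(KS)))
  step 1: I(IK)(S(KK)(IS(KS)))
  step 2: IK(S(KK)(IS(KS)))
  step 3: K(S(KK)(IS(KS)))
  step 4: K(S(KK)(S(KS)))

Answer: YES — reaches normal form K(S(KK)(S(KS))) in 4 ≤ 6 steps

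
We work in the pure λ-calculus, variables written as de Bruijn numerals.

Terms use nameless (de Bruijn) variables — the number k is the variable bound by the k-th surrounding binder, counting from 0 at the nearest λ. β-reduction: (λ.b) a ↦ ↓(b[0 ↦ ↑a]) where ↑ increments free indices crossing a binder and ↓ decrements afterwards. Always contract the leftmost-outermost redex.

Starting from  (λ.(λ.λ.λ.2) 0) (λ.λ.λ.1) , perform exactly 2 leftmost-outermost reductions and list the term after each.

Answer: after 2 steps: λ.λ.λ.λ.λ.1

Derivation:
  start: (λ.(λ.λ.λ.2) 0) (λ.λ.λ.1)
  [1] (λ.λ.λ.2) (λ.λ.λ.1)
  [2] λ.λ.λ.λ.λ.1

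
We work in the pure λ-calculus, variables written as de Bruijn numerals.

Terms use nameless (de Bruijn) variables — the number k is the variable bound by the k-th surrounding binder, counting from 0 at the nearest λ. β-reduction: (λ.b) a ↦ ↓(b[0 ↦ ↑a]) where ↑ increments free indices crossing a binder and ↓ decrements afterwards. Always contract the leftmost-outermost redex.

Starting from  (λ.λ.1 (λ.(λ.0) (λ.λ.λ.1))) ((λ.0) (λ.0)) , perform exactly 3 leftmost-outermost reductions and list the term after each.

Answer: after 3 steps: λ.λ.(λ.0) (λ.λ.λ.1)

Derivation:
  start: (λ.λ.1 (λ.(λ.0) (λ.λ.λ.1))) ((λ.0) (λ.0))
  [1] λ.(λ.0) (λ.0) (λ.(λ.0) (λ.λ.λ.1))
  [2] λ.(λ.0) (λ.(λ.0) (λ.λ.λ.1))
  [3] λ.λ.(λ.0) (λ.λ.λ.1)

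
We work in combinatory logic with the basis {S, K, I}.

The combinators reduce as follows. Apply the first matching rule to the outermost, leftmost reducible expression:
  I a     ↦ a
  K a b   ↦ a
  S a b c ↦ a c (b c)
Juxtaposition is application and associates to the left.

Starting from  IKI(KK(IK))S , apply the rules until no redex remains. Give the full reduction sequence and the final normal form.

Answer: normal form = S  (in 3 steps)

Derivation:
  start: IKI(KK(IK))S
  [1] KI(KK(IK))S
  [2] IS
  [3] S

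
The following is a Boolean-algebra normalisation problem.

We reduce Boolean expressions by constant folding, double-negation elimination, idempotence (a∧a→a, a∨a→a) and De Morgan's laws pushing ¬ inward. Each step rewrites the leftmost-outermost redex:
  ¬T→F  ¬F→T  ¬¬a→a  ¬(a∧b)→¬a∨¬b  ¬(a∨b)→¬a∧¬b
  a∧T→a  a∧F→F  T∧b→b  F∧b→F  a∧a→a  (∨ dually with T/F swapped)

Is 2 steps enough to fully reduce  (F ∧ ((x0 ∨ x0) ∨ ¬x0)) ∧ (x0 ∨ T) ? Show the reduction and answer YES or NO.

  start: (F ∧ ((x0 ∨ x0) ∨ ¬x0)) ∧ (x0 ∨ T)
  step 1: F ∧ (x0 ∨ T)
  step 2: F

Answer: YES — reaches normal form F in 2 ≤ 2 steps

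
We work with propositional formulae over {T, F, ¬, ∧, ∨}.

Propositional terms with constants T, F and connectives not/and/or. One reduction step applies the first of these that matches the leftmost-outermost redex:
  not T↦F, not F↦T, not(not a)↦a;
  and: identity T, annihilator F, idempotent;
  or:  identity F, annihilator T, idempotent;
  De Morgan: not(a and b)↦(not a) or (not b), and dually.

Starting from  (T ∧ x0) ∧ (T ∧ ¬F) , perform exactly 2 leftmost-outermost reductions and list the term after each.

Answer: after 2 steps: x0 ∧ ¬F

Derivation:
  start: (T ∧ x0) ∧ (T ∧ ¬F)
  step 1: x0 ∧ (T ∧ ¬F)
  step 2: x0 ∧ ¬F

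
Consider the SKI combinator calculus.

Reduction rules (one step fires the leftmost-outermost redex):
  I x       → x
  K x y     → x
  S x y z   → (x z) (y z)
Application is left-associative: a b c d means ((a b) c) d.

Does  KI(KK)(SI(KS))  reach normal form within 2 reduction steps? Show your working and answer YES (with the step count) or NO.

  start: KI(KK)(SI(KS))
  →1  I(SI(KS))
  →2  SI(KS)

Answer: YES — reaches normal form SI(KS) in 2 ≤ 2 steps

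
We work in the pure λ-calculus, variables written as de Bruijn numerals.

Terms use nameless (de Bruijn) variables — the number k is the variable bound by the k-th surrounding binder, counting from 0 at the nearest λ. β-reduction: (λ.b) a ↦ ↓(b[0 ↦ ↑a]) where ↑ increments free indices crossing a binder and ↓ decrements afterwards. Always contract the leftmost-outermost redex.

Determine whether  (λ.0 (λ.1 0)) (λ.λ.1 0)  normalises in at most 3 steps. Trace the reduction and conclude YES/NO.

Answer: NO — after 3 steps the term is λ.(λ.λ.1 0) 0, not yet normal

Working:
  start: (λ.0 (λ.1 0)) (λ.λ.1 0)
  →1  (λ.λ.1 0) (λ.(λ.λ.1 0) 0)
  →2  λ.(λ.(λ.λ.1 0) 0) 0
  →3  λ.(λ.λ.1 0) 0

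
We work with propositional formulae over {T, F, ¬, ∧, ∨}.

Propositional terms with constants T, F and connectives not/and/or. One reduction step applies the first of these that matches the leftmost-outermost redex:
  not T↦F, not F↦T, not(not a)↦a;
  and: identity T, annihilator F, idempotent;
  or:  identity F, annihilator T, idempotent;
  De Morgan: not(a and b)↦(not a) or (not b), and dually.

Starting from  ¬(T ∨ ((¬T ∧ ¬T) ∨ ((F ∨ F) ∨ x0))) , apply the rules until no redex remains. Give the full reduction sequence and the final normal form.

Answer: normal form = F  (in 3 steps)

Derivation:
  start: ¬(T ∨ ((¬T ∧ ¬T) ∨ ((F ∨ F) ∨ x0)))
  step 1: ¬T ∧ ¬((¬T ∧ ¬T) ∨ ((F ∨ F) ∨ x0))
  step 2: F ∧ ¬((¬T ∧ ¬T) ∨ ((F ∨ F) ∨ x0))
  step 3: F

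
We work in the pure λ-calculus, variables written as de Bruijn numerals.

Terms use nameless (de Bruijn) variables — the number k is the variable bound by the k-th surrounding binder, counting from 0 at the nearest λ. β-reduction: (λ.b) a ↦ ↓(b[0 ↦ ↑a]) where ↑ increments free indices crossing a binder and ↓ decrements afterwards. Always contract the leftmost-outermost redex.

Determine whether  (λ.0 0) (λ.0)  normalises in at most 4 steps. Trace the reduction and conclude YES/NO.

Answer: YES — reaches normal form λ.0 in 2 ≤ 4 steps

Working:
  start: (λ.0 0) (λ.0)
  →1  (λ.0) (λ.0)
  →2  λ.0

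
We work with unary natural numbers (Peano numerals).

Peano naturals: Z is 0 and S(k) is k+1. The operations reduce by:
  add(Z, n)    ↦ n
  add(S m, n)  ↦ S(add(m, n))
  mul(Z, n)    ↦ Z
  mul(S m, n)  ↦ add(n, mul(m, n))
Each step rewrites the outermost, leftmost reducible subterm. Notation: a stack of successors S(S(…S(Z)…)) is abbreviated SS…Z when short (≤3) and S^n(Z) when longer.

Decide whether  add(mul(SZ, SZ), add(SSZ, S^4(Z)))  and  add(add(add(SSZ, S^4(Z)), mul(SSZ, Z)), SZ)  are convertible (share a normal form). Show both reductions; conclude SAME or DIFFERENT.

Term A:
  start: add(mul(SZ, SZ), add(SSZ, S^4(Z)))
  [1] add(add(SZ, mul(Z, SZ)), add(SSZ, S^4(Z)))
  [2] add(S(add(Z, mul(Z, SZ))), add(SSZ, S^4(Z)))
  [3] S(add(add(Z, mul(Z, SZ)), add(SSZ, S^4(Z))))
  [4] S(add(mul(Z, SZ), add(SSZ, S^4(Z))))
  [5] S(add(Z, add(SSZ, S^4(Z))))
  [6] S(add(SSZ, S^4(Z)))
  [7] S(S(add(SZ, S^4(Z))))
  [8] S(S(S(add(Z, S^4(Z)))))
  [9] S^7(Z)

Term B:
  start: add(add(add(SSZ, S^4(Z)), mul(SSZ, Z)), SZ)
  [1] add(add(S(add(SZ, S^4(Z))), mul(SSZ, Z)), SZ)
  [2] add(S(add(add(SZ, S^4(Z)), mul(SSZ, Z))), SZ)
  [3] S(add(add(add(SZ, S^4(Z)), mul(SSZ, Z)), SZ))
  [4] S(add(add(S(add(Z, S^4(Z))), mul(SSZ, Z)), SZ))
  [5] S(add(S(add(add(Z, S^4(Z)), mul(SSZ, Z))), SZ))
  [6] S(S(add(add(add(Z, S^4(Z)), mul(SSZ, Z)), SZ)))
  [7] S(S(add(add(S^4(Z), mul(SSZ, Z)), SZ)))
  [8] S(S(add(S(add(SSSZ, mul(SSZ, Z))), SZ)))
  [9] S(S(S(add(add(SSSZ, mul(SSZ, Z)), SZ))))
  [10] S(S(S(add(S(add(SSZ, mul(SSZ, Z))), SZ))))
  [11] S(S(S(S(add(add(SSZ, mul(SSZ, Z)), SZ)))))
  [12] S(S(S(S(add(S(add(SZ, mul(SSZ, Z))), SZ)))))
  [13] S(S(S(S(S(add(add(SZ, mul(SSZ, Z)), SZ))))))
  [14] S(S(S(S(S(add(S(add(Z, mul(SSZ, Z))), SZ))))))
  [15] S(S(S(S(S(S(add(add(Z, mul(SSZ, Z)), SZ)))))))
  [16] S(S(S(S(S(S(add(mul(SSZ, Z), SZ)))))))
  [17] S(S(S(S(S(S(add(add(Z, mul(SZ, Z)), SZ)))))))
  [18] S(S(S(S(S(S(add(mul(SZ, Z), SZ)))))))
  [19] S(S(S(S(S(S(add(add(Z, mul(Z, Z)), SZ)))))))
  [20] S(S(S(S(S(S(add(mul(Z, Z), SZ)))))))
  [21] S(S(S(S(S(S(add(Z, SZ)))))))
  [22] S^7(Z)

Answer: SAME — A ⇓ S^7(Z), B ⇓ S^7(Z)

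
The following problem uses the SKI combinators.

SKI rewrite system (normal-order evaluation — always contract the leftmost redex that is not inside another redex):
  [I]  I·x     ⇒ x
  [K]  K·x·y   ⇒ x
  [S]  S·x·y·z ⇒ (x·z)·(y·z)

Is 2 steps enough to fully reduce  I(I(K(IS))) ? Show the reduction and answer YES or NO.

Answer: NO — after 2 steps the term is K(IS), not yet normal

Working:
  start: I(I(K(IS)))
  →1  I(K(IS))
  →2  K(IS)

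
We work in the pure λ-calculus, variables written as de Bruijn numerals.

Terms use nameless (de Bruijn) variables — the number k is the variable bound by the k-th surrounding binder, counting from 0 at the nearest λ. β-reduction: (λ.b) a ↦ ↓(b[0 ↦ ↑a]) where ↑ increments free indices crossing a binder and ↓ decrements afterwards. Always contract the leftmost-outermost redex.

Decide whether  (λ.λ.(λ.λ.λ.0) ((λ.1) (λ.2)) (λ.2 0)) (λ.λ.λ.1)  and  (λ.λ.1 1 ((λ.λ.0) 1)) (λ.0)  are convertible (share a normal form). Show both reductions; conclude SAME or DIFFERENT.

Answer: SAME — A ⇓ λ.λ.0, B ⇓ λ.λ.0

Working:
Term A:
  start: (λ.λ.(λ.λ.λ.0) ((λ.1) (λ.2)) (λ.2 0)) (λ.λ.λ.1)
  [1] λ.(λ.λ.λ.0) ((λ.1) (λ.λ.λ.λ.1)) (λ.(λ.λ.λ.1) 0)
  [2] λ.(λ.λ.0) (λ.(λ.λ.λ.1) 0)
  [3] λ.λ.0

Term B:
  start: (λ.λ.1 1 ((λ.λ.0) 1)) (λ.0)
  [1] λ.(λ.0) (λ.0) ((λ.λ.0) (λ.0))
  [2] λ.(λ.0) ((λ.λ.0) (λ.0))
  [3] λ.(λ.λ.0) (λ.0)
  [4] λ.λ.0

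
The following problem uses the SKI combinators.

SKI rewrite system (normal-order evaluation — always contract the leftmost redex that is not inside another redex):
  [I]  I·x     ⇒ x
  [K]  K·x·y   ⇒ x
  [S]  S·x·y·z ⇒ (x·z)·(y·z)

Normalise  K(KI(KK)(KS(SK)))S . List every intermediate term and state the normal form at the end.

Answer: normal form = S  (in 4 steps)

Working:
  start: K(KI(KK)(KS(SK)))S
  [1] KI(KK)(KS(SK))
  [2] I(KS(SK))
  [3] KS(SK)
  [4] S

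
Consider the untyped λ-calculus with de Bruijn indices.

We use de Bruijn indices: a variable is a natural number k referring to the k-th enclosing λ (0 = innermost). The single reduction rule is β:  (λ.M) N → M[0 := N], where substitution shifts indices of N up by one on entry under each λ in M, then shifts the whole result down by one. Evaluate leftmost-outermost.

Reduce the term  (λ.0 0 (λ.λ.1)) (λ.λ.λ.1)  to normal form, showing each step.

Answer: normal form = λ.λ.λ.1  (in 3 steps)

Working:
  start: (λ.0 0 (λ.λ.1)) (λ.λ.λ.1)
  step 1: (λ.λ.λ.1) (λ.λ.λ.1) (λ.λ.1)
  step 2: (λ.λ.1) (λ.λ.1)
  step 3: λ.λ.λ.1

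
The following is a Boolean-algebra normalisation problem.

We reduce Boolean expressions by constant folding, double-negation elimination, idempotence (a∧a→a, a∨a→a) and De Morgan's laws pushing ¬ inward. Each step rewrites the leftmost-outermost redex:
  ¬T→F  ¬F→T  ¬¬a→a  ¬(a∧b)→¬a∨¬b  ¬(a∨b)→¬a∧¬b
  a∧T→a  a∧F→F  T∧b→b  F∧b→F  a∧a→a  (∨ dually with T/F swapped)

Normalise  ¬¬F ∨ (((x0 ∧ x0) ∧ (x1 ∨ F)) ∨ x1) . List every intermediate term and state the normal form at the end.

  start: ¬¬F ∨ (((x0 ∧ x0) ∧ (x1 ∨ F)) ∨ x1)
  [1] F ∨ (((x0 ∧ x0) ∧ (x1 ∨ F)) ∨ x1)
  [2] ((x0 ∧ x0) ∧ (x1 ∨ F)) ∨ x1
  [3] (x0 ∧ (x1 ∨ F)) ∨ x1
  [4] (x0 ∧ x1) ∨ x1

Answer: normal form = (x0 ∧ x1) ∨ x1  (in 4 steps)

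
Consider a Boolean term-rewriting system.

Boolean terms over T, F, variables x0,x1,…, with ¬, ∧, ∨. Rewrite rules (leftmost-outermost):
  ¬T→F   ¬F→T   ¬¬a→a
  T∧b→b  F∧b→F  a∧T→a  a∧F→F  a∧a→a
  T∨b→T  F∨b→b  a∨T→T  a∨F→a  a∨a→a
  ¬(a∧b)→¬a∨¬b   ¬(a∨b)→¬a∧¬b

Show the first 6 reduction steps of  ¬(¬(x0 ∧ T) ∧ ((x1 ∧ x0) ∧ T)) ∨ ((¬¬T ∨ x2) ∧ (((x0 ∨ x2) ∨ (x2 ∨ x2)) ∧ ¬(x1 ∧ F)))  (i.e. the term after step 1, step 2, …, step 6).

  start: ¬(¬(x0 ∧ T) ∧ ((x1 ∧ x0) ∧ T)) ∨ ((¬¬T ∨ x2) ∧ (((x0 ∨ x2) ∨ (x2 ∨ x2)) ∧ ¬(x1 ∧ F)))
  →1  (¬¬(x0 ∧ T) ∨ ¬((x1 ∧ x0) ∧ T)) ∨ ((¬¬T ∨ x2) ∧ (((x0 ∨ x2) ∨ (x2 ∨ x2)) ∧ ¬(x1 ∧ F)))
  →2  ((x0 ∧ T) ∨ ¬((x1 ∧ x0) ∧ T)) ∨ ((¬¬T ∨ x2) ∧ (((x0 ∨ x2) ∨ (x2 ∨ x2)) ∧ ¬(x1 ∧ F)))
  →3  (x0 ∨ ¬((x1 ∧ x0) ∧ T)) ∨ ((¬¬T ∨ x2) ∧ (((x0 ∨ x2) ∨ (x2 ∨ x2)) ∧ ¬(x1 ∧ F)))
  →4  (x0 ∨ (¬(x1 ∧ x0) ∨ ¬T)) ∨ ((¬¬T ∨ x2) ∧ (((x0 ∨ x2) ∨ (x2 ∨ x2)) ∧ ¬(x1 ∧ F)))
  →5  (x0 ∨ ((¬x1 ∨ ¬x0) ∨ ¬T)) ∨ ((¬¬T ∨ x2) ∧ (((x0 ∨ x2) ∨ (x2 ∨ x2)) ∧ ¬(x1 ∧ F)))
  →6  (x0 ∨ ((¬x1 ∨ ¬x0) ∨ F)) ∨ ((¬¬T ∨ x2) ∧ (((x0 ∨ x2) ∨ (x2 ∨ x2)) ∧ ¬(x1 ∧ F)))

Answer: after 6 steps: (x0 ∨ ((¬x1 ∨ ¬x0) ∨ F)) ∨ ((¬¬T ∨ x2) ∧ (((x0 ∨ x2) ∨ (x2 ∨ x2)) ∧ ¬(x1 ∧ F)))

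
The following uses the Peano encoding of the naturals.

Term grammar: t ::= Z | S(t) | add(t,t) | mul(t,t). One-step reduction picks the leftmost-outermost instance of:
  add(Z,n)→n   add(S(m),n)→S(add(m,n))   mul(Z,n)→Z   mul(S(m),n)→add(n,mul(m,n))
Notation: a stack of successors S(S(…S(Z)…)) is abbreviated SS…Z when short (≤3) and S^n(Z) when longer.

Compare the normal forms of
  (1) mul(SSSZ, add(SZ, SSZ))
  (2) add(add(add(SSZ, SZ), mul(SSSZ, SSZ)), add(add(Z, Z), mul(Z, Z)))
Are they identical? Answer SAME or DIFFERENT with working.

Answer: SAME — A ⇓ S^9(Z), B ⇓ S^9(Z)

Reduction:
Term A:
  start: mul(SSSZ, add(SZ, SSZ))
  [1] add(add(SZ, SSZ), mul(SSZ, add(SZ, SSZ)))
  [2] add(S(add(Z, SSZ)), mul(SSZ, add(SZ, SSZ)))
  [3] S(add(add(Z, SSZ), mul(SSZ, add(SZ, SSZ))))
  [4] S(add(SSZ, mul(SSZ, add(SZ, SSZ))))
  [5] S(S(add(SZ, mul(SSZ, add(SZ, SSZ)))))
  [6] S(S(S(add(Z, mul(SSZ, add(SZ, SSZ))))))
  [7] S(S(S(mul(SSZ, add(SZ, SSZ)))))
  [8] S(S(S(add(add(SZ, SSZ), mul(SZ, add(SZ, SSZ))))))
  [9] S(S(S(add(S(add(Z, SSZ)), mul(SZ, add(SZ, SSZ))))))
  [10] S(S(S(S(add(add(Z, SSZ), mul(SZ, add(SZ, SSZ)))))))
  [11] S(S(S(S(add(SSZ, mul(SZ, add(SZ, SSZ)))))))
  [12] S(S(S(S(S(add(SZ, mul(SZ, add(SZ, SSZ))))))))
  [13] S(S(S(S(S(S(add(Z, mul(SZ, add(SZ, SSZ)))))))))
  [14] S(S(S(S(S(S(mul(SZ, add(SZ, SSZ))))))))
  [15] S(S(S(S(S(S(add(add(SZ, SSZ), mul(Z, add(SZ, SSZ)))))))))
  [16] S(S(S(S(S(S(add(S(add(Z, SSZ)), mul(Z, add(SZ, SSZ)))))))))
  [17] S(S(S(S(S(S(S(add(add(Z, SSZ), mul(Z, add(SZ, SSZ))))))))))
  [18] S(S(S(S(S(S(S(add(SSZ, mul(Z, add(SZ, SSZ))))))))))
  [19] S(S(S(S(S(S(S(S(add(SZ, mul(Z, add(SZ, SSZ)))))))))))
  [20] S(S(S(S(S(S(S(S(S(add(Z, mul(Z, add(SZ, SSZ))))))))))))
  [21] S(S(S(S(S(S(S(S(S(mul(Z, add(SZ, SSZ)))))))))))
  [22] S^9(Z)

Term B:
  start: add(add(add(SSZ, SZ), mul(SSSZ, SSZ)), add(add(Z, Z), mul(Z, Z)))
  [1] add(add(S(add(SZ, SZ)), mul(SSSZ, SSZ)), add(add(Z, Z), mul(Z, Z)))
  [2] add(S(add(add(SZ, SZ), mul(SSSZ, SSZ))), add(add(Z, Z), mul(Z, Z)))
  [3] S(add(add(add(SZ, SZ), mul(SSSZ, SSZ)), add(add(Z, Z), mul(Z, Z))))
  [4] S(add(add(S(add(Z, SZ)), mul(SSSZ, SSZ)), add(add(Z, Z), mul(Z, Z))))
  [5] S(add(S(add(add(Z, SZ), mul(SSSZ, SSZ))), add(add(Z, Z), mul(Z, Z))))
  [6] S(S(add(add(add(Z, SZ), mul(SSSZ, SSZ)), add(add(Z, Z), mul(Z, Z)))))
  [7] S(S(add(add(SZ, mul(SSSZ, SSZ)), add(add(Z, Z), mul(Z, Z)))))
  [8] S(S(add(S(add(Z, mul(SSSZ, SSZ))), add(add(Z, Z), mul(Z, Z)))))
  [9] S(S(S(add(add(Z, mul(SSSZ, SSZ)), add(add(Z, Z), mul(Z, Z))))))
  [10] S(S(S(add(mul(SSSZ, SSZ), add(add(Z, Z), mul(Z, Z))))))
  [11] S(S(S(add(add(SSZ, mul(SSZ, SSZ)), add(add(Z, Z), mul(Z, Z))))))
  [12] S(S(S(add(S(add(SZ, mul(SSZ, SSZ))), add(add(Z, Z), mul(Z, Z))))))
  [13] S(S(S(S(add(add(SZ, mul(SSZ, SSZ)), add(add(Z, Z), mul(Z, Z)))))))
  [14] S(S(S(S(add(S(add(Z, mul(SSZ, SSZ))), add(add(Z, Z), mul(Z, Z)))))))
  [15] S(S(S(S(S(add(add(Z, mul(SSZ, SSZ)), add(add(Z, Z), mul(Z, Z))))))))
  [16] S(S(S(S(S(add(mul(SSZ, SSZ), add(add(Z, Z), mul(Z, Z))))))))
  [17] S(S(S(S(S(add(add(SSZ, mul(SZ, SSZ)), add(add(Z, Z), mul(Z, Z))))))))
  [18] S(S(S(S(S(add(S(add(SZ, mul(SZ, SSZ))), add(add(Z, Z), mul(Z, Z))))))))
  [19] S(S(S(S(S(S(add(add(SZ, mul(SZ, SSZ)), add(add(Z, Z), mul(Z, Z)))))))))
  [20] S(S(S(S(S(S(add(S(add(Z, mul(SZ, SSZ))), add(add(Z, Z), mul(Z, Z)))))))))
  [21] S(S(S(S(S(S(S(add(add(Z, mul(SZ, SSZ)), add(add(Z, Z), mul(Z, Z))))))))))
  [22] S(S(S(S(S(S(S(add(mul(SZ, SSZ), add(add(Z, Z), mul(Z, Z))))))))))
  [23] S(S(S(S(S(S(S(add(add(SSZ, mul(Z, SSZ)), add(add(Z, Z), mul(Z, Z))))))))))
  [24] S(S(S(S(S(S(S(add(S(add(SZ, mul(Z, SSZ))), add(add(Z, Z), mul(Z, Z))))))))))
  [25] S(S(S(S(S(S(S(S(add(add(SZ, mul(Z, SSZ)), add(add(Z, Z), mul(Z, Z)))))))))))
  [26] S(S(S(S(S(S(S(S(add(S(add(Z, mul(Z, SSZ))), add(add(Z, Z), mul(Z, Z)))))))))))
  [27] S(S(S(S(S(S(S(S(S(add(add(Z, mul(Z, SSZ)), add(add(Z, Z), mul(Z, Z))))))))))))
  [28] S(S(S(S(S(S(S(S(S(add(mul(Z, SSZ), add(add(Z, Z), mul(Z, Z))))))))))))
  [29] S(S(S(S(S(S(S(S(S(add(Z, add(add(Z, Z), mul(Z, Z))))))))))))
  [30] S(S(S(S(S(S(S(S(S(add(add(Z, Z), mul(Z, Z)))))))))))
  [31] S(S(S(S(S(S(S(S(S(add(Z, mul(Z, Z)))))))))))
  [32] S(S(S(S(S(S(S(S(S(mul(Z, Z))))))))))
  [33] S^9(Z)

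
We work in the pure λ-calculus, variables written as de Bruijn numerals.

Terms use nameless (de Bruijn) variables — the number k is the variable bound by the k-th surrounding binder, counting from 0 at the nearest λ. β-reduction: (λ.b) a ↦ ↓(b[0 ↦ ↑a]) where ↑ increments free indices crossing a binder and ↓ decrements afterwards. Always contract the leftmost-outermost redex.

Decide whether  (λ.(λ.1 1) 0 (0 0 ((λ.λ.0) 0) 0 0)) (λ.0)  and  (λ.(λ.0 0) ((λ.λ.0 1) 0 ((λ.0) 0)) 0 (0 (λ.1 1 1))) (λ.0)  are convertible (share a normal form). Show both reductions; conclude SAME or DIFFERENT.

Term A:
  start: (λ.(λ.1 1) 0 (0 0 ((λ.λ.0) 0) 0 0)) (λ.0)
  step 1: (λ.(λ.0) (λ.0)) (λ.0) ((λ.0) (λ.0) ((λ.λ.0) (λ.0)) (λ.0) (λ.0))
  step 2: (λ.0) (λ.0) ((λ.0) (λ.0) ((λ.λ.0) (λ.0)) (λ.0) (λ.0))
  step 3: (λ.0) ((λ.0) (λ.0) ((λ.λ.0) (λ.0)) (λ.0) (λ.0))
  step 4: (λ.0) (λ.0) ((λ.λ.0) (λ.0)) (λ.0) (λ.0)
  step 5: (λ.0) ((λ.λ.0) (λ.0)) (λ.0) (λ.0)
  step 6: (λ.λ.0) (λ.0) (λ.0) (λ.0)
  step 7: (λ.0) (λ.0) (λ.0)
  step 8: (λ.0) (λ.0)
  step 9: λ.0

Term B:
  start: (λ.(λ.0 0) ((λ.λ.0 1) 0 ((λ.0) 0)) 0 (0 (λ.1 1 1))) (λ.0)
  step 1: (λ.0 0) ((λ.λ.0 1) (λ.0) ((λ.0) (λ.0))) (λ.0) ((λ.0) (λ.(λ.0) (λ.0) (λ.0)))
  step 2: (λ.λ.0 1) (λ.0) ((λ.0) (λ.0)) ((λ.λ.0 1) (λ.0) ((λ.0) (λ.0))) (λ.0) ((λ.0) (λ.(λ.0) (λ.0) (λ.0)))
  step 3: (λ.0 (λ.0)) ((λ.0) (λ.0)) ((λ.λ.0 1) (λ.0) ((λ.0) (λ.0))) (λ.0) ((λ.0) (λ.(λ.0) (λ.0) (λ.0)))
  step 4: (λ.0) (λ.0) (λ.0) ((λ.λ.0 1) (λ.0) ((λ.0) (λ.0))) (λ.0) ((λ.0) (λ.(λ.0) (λ.0) (λ.0)))
  step 5: (λ.0) (λ.0) ((λ.λ.0 1) (λ.0) ((λ.0) (λ.0))) (λ.0) ((λ.0) (λ.(λ.0) (λ.0) (λ.0)))
  step 6: (λ.0) ((λ.λ.0 1) (λ.0) ((λ.0) (λ.0))) (λ.0) ((λ.0) (λ.(λ.0) (λ.0) (λ.0)))
  step 7: (λ.λ.0 1) (λ.0) ((λ.0) (λ.0)) (λ.0) ((λ.0) (λ.(λ.0) (λ.0) (λ.0)))
  step 8: (λ.0 (λ.0)) ((λ.0) (λ.0)) (λ.0) ((λ.0) (λ.(λ.0) (λ.0) (λ.0)))
  step 9: (λ.0) (λ.0) (λ.0) (λ.0) ((λ.0) (λ.(λ.0) (λ.0) (λ.0)))
  step 10: (λ.0) (λ.0) (λ.0) ((λ.0) (λ.(λ.0) (λ.0) (λ.0)))
  step 11: (λ.0) (λ.0) ((λ.0) (λ.(λ.0) (λ.0) (λ.0)))
  step 12: (λ.0) ((λ.0) (λ.(λ.0) (λ.0) (λ.0)))
  step 13: (λ.0) (λ.(λ.0) (λ.0) (λ.0))
  step 14: λ.(λ.0) (λ.0) (λ.0)
  step 15: λ.(λ.0) (λ.0)
  step 16: λ.λ.0

Answer: DIFFERENT — A ⇓ λ.0, B ⇓ λ.λ.0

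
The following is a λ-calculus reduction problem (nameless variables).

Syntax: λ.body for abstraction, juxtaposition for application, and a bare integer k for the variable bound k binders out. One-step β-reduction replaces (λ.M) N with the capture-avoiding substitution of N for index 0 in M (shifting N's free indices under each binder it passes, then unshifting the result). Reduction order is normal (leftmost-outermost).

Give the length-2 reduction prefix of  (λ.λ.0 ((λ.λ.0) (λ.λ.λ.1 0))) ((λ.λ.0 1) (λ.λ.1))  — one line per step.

Answer: after 2 steps: λ.0 (λ.0)

Derivation:
  start: (λ.λ.0 ((λ.λ.0) (λ.λ.λ.1 0))) ((λ.λ.0 1) (λ.λ.1))
  →1  λ.0 ((λ.λ.0) (λ.λ.λ.1 0))
  →2  λ.0 (λ.0)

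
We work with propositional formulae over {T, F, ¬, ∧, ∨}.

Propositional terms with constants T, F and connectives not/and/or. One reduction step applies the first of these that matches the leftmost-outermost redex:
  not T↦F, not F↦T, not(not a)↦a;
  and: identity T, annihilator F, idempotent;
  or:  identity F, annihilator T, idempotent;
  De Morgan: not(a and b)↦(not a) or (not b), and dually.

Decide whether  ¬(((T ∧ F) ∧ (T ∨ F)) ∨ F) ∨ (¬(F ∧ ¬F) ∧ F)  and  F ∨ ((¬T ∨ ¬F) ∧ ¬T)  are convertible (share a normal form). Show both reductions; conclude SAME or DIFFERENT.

Answer: DIFFERENT — A ⇓ T, B ⇓ F

Working:
Term A:
  start: ¬(((T ∧ F) ∧ (T ∨ F)) ∨ F) ∨ (¬(F ∧ ¬F) ∧ F)
  step 1: (¬((T ∧ F) ∧ (T ∨ F)) ∧ ¬F) ∨ (¬(F ∧ ¬F) ∧ F)
  step 2: ((¬(T ∧ F) ∨ ¬(T ∨ F)) ∧ ¬F) ∨ (¬(F ∧ ¬F) ∧ F)
  step 3: (((¬T ∨ ¬F) ∨ ¬(T ∨ F)) ∧ ¬F) ∨ (¬(F ∧ ¬F) ∧ F)
  step 4: (((F ∨ ¬F) ∨ ¬(T ∨ F)) ∧ ¬F) ∨ (¬(F ∧ ¬F) ∧ F)
  step 5: ((¬F ∨ ¬(T ∨ F)) ∧ ¬F) ∨ (¬(F ∧ ¬F) ∧ F)
  step 6: ((T ∨ ¬(T ∨ F)) ∧ ¬F) ∨ (¬(F ∧ ¬F) ∧ F)
  step 7: (T ∧ ¬F) ∨ (¬(F ∧ ¬F) ∧ F)
  step 8: ¬F ∨ (¬(F ∧ ¬F) ∧ F)
  step 9: T ∨ (¬(F ∧ ¬F) ∧ F)
  step 10: T

Term B:
  start: F ∨ ((¬T ∨ ¬F) ∧ ¬T)
  step 1: (¬T ∨ ¬F) ∧ ¬T
  step 2: (F ∨ ¬F) ∧ ¬T
  step 3: ¬F ∧ ¬T
  step 4: T ∧ ¬T
  step 5: ¬T
  step 6: F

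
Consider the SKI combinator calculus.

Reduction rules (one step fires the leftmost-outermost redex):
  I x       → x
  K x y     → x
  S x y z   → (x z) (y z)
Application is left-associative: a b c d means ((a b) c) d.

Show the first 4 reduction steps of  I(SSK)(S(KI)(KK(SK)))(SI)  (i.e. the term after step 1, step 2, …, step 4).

  start: I(SSK)(S(KI)(KK(SK)))(SI)
  [1] SSK(S(KI)(KK(SK)))(SI)
  [2] S(S(KI)(KK(SK)))(K(S(KI)(KK(SK))))(SI)
  [3] S(KI)(KK(SK))(SI)(K(S(KI)(KK(SK)))(SI))
  [4] KI(SI)(KK(SK)(SI))(K(S(KI)(KK(SK)))(SI))

Answer: after 4 steps: KI(SI)(KK(SK)(SI))(K(S(KI)(KK(SK)))(SI))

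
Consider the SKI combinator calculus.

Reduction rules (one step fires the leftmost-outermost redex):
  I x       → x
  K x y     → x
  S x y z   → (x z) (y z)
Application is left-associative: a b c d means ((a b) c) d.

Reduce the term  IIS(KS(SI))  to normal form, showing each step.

Answer: normal form = SS  (in 3 steps)

Reduction:
  start: IIS(KS(SI))
  step 1: IS(KS(SI))
  step 2: S(KS(SI))
  step 3: SS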